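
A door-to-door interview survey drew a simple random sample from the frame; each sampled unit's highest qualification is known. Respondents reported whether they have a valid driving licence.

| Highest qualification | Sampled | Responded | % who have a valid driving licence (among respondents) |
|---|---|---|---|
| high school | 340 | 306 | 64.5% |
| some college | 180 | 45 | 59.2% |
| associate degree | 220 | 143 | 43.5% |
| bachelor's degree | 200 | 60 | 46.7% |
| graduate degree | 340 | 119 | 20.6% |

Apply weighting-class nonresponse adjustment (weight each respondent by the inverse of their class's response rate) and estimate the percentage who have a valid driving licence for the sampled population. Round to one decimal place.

Response rates by class: high school 306/340 = 90%, some college 45/180 = 25%, associate degree 143/220 = 65%, bachelor's degree 60/200 = 30%, graduate degree 119/340 = 35%.
Weighting each respondent by the inverse class response rate inflates each class back to its sampled size, so the class weight is n_sampled:
  high school: 340 × 64.5 = 21,930
  some college: 180 × 59.2 = 10,656
  associate degree: 220 × 43.5 = 9570
  bachelor's degree: 200 × 46.7 = 9340
  graduate degree: 340 × 20.6 = 7004
Adjusted estimate = 58,500 / 1,280 = 45.7031 → 45.7%.

45.7%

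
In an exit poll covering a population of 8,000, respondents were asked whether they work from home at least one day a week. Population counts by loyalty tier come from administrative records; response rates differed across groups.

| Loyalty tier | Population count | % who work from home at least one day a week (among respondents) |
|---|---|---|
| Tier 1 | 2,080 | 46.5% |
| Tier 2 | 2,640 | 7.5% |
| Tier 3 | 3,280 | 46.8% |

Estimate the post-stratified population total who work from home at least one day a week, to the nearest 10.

2,700

Apply each group's respondent rate to its population count:
  Tier 1: 2,080 × 46.5% = 967.2
  Tier 2: 2,640 × 7.5% = 198
  Tier 3: 3,280 × 46.8% = 1535.04
Estimated total = 2700.24 → 2,700.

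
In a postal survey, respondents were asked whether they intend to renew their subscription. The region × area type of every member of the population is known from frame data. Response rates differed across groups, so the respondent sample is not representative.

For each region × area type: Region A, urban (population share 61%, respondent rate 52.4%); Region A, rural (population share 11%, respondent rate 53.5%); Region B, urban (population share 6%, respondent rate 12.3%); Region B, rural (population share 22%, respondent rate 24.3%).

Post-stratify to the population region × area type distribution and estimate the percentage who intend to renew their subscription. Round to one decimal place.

Reweight to the known region × area type distribution:
  Region A, urban: 0.61 × 52.4 = 31.964
  Region A, rural: 0.11 × 53.5 = 5.885
  Region B, urban: 0.06 × 12.3 = 0.738
  Region B, rural: 0.22 × 24.3 = 5.346
Post-stratified estimate = 43.933 → 43.9%.

43.9%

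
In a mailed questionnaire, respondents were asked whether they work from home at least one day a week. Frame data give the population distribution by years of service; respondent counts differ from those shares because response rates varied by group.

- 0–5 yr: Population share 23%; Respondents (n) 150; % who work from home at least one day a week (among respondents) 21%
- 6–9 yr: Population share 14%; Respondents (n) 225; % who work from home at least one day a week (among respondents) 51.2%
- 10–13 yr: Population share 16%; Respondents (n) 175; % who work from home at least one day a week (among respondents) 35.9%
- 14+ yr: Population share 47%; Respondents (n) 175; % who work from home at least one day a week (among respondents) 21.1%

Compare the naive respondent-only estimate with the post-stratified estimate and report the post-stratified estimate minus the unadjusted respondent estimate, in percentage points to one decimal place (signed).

-6.3 percentage points

Unadjusted (pooled respondent) estimate weights by respondent counts:
  (150/725)×21 + (225/725)×51.2 + (175/725)×35.9 + (175/725)×21.1 = 33.9931%
Post-stratified estimate weights by population shares:
  0.23×21 + 0.14×51.2 + 0.16×35.9 + 0.47×21.1 = 27.659%
Difference = 27.659 − 33.9931 = -6.3341 pp.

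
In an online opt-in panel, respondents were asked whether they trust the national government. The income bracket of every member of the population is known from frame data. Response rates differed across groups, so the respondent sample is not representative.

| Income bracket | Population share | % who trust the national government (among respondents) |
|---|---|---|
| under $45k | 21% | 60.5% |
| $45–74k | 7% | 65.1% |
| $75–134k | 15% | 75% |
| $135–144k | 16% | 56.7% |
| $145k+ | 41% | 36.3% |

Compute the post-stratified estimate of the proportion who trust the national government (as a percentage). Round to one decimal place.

52.5%

Each cell contributes population-share × respondent value:
  under $45k: 0.21 × 60.5 = 12.705
  $45–74k: 0.07 × 65.1 = 4.557
  $75–134k: 0.15 × 75 = 11.25
  $135–144k: 0.16 × 56.7 = 9.072
  $145k+: 0.41 × 36.3 = 14.883
Post-stratified estimate = 52.467 → 52.5%.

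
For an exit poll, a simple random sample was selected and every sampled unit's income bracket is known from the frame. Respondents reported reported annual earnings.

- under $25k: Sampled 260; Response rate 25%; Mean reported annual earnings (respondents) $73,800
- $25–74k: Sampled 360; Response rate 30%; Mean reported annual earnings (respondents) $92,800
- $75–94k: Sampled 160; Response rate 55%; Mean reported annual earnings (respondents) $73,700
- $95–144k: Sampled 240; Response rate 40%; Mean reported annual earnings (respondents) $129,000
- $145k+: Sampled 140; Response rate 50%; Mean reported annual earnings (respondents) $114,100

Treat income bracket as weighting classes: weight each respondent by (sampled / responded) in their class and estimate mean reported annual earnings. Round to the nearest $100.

$96,000

Weighting each respondent by the inverse class response rate inflates each class back to its sampled size, so the class weight is n_sampled:
  under $25k: 260 × 73,800 = 19,188,000
  $25–74k: 360 × 92,800 = 33,408,000
  $75–94k: 160 × 73,700 = 11,792,000
  $95–144k: 240 × 129,000 = 30,960,000
  $145k+: 140 × 114,100 = 15,974,000
Adjusted estimate = 111,322,000 / 1,160 = 95967.2 → $96,000.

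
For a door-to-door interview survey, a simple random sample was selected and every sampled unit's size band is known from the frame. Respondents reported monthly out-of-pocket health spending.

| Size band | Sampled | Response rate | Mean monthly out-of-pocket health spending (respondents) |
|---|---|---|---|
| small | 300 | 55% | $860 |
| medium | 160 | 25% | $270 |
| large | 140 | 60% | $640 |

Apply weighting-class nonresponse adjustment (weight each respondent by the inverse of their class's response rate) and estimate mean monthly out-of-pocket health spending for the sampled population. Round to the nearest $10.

Inverse-response-rate weighting restores each class to its sampled count, so class totals weight by n_sampled:
  small: 300 × 860 = 258,000
  medium: 160 × 270 = 43,200
  large: 140 × 640 = 89,600
Adjusted estimate = 390,800 / 600 = 651.333 → $650.

$650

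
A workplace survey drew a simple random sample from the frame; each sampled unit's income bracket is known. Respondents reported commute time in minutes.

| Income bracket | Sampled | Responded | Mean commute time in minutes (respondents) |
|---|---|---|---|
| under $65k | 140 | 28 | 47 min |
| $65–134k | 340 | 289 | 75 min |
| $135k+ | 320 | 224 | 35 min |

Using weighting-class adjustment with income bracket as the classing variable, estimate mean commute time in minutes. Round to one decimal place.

Class response rates: under $65k 28/140 = 20%, $65–134k 289/340 = 85%, $135k+ 224/320 = 70%.
With weight = n_sampled/n_responded per class, the weighted class total is n_sampled:
  under $65k: 140 × 47 = 6580
  $65–134k: 340 × 75 = 25,500
  $135k+: 320 × 35 = 11,200
Adjusted estimate = 43,280 / 800 = 54.1 → 54.1.

54.1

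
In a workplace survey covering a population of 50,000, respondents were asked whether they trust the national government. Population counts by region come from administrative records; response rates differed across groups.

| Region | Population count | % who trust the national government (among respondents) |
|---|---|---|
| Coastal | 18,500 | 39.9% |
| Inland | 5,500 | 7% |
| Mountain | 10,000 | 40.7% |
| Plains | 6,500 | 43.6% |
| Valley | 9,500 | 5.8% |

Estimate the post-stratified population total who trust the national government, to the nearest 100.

Each cell contributes its population count × the respondent rate:
  Coastal: 18,500 × 39.9% = 7381.5
  Inland: 5,500 × 7% = 385
  Mountain: 10,000 × 40.7% = 4070
  Plains: 6,500 × 43.6% = 2834
  Valley: 9,500 × 5.8% = 551
Estimated total = 15221.5 → 15,200.

15,200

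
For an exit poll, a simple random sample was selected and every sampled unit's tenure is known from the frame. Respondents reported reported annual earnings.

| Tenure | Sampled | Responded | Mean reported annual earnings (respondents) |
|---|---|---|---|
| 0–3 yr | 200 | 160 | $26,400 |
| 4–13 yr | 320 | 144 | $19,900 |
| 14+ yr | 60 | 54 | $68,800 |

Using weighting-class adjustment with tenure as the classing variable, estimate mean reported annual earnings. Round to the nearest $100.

Class response rates: 0–3 yr 160/200 = 80%, 4–13 yr 144/320 = 45%, 14+ yr 54/60 = 90%.
Weighting each respondent by the inverse class response rate inflates each class back to its sampled size, so the class weight is n_sampled:
  0–3 yr: 200 × 26,400 = 5,280,000
  4–13 yr: 320 × 19,900 = 6,368,000
  14+ yr: 60 × 68,800 = 4,128,000
Adjusted estimate = 15,776,000 / 580 = 27,200 → $27,200.

$27,200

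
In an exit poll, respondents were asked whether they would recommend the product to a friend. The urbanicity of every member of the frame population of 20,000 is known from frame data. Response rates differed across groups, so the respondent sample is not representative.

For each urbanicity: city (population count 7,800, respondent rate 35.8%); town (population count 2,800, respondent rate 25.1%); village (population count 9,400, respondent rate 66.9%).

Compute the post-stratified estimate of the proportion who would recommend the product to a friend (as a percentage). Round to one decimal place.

48.9%

Each cell contributes population-share × respondent value:
  city: (7,800/20,000) × 35.8 = 13.962
  town: (2,800/20,000) × 25.1 = 3.514
  village: (9,400/20,000) × 66.9 = 31.443
Post-stratified estimate = 48.919 → 48.9%.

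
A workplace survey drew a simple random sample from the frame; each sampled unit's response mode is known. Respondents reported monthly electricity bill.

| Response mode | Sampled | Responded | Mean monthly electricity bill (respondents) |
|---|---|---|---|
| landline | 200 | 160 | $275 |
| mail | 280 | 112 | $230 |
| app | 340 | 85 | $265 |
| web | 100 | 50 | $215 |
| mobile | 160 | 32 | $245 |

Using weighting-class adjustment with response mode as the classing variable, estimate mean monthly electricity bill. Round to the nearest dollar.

Class response rates: landline 160/200 = 80%, mail 112/280 = 40%, app 85/340 = 25%, web 50/100 = 50%, mobile 32/160 = 20%.
Inverse-response-rate weighting restores each class to its sampled count, so class totals weight by n_sampled:
  landline: 200 × 275 = 55,000
  mail: 280 × 230 = 64,400
  app: 340 × 265 = 90,100
  web: 100 × 215 = 21,500
  mobile: 160 × 245 = 39,200
Adjusted estimate = 270,200 / 1,080 = 250.185 → $250.

$250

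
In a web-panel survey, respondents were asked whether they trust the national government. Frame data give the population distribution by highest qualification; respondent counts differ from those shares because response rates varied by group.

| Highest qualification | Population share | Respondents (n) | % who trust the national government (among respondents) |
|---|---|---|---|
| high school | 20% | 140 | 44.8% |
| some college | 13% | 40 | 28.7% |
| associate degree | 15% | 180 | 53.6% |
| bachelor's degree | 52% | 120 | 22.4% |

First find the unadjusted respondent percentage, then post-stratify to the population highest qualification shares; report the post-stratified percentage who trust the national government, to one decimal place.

32.4%

Without adjustment, the pooled respondent share is:
  (140/480)×44.8 + (40/480)×28.7 + (180/480)×53.6 + (120/480)×22.4 = 41.1583%
Post-stratifying to population shares instead:
  0.2×44.8 + 0.13×28.7 + 0.15×53.6 + 0.52×22.4 = 32.379%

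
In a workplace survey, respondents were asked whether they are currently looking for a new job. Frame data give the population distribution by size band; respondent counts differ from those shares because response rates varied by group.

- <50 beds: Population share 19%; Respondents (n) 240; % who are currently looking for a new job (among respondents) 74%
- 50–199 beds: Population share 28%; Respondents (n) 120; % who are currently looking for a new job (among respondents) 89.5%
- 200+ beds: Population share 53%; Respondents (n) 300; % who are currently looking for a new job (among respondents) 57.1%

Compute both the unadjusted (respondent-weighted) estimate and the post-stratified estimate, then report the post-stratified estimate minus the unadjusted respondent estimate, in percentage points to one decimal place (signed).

Unadjusted (pooled respondent) estimate weights by respondent counts:
  (240/660)×74 + (120/660)×89.5 + (300/660)×57.1 = 69.1364%
Post-stratified estimate weights by population shares:
  0.19×74 + 0.28×89.5 + 0.53×57.1 = 69.383%
Difference = 69.383 − 69.1364 = 0.2466 pp.

+0.2 percentage points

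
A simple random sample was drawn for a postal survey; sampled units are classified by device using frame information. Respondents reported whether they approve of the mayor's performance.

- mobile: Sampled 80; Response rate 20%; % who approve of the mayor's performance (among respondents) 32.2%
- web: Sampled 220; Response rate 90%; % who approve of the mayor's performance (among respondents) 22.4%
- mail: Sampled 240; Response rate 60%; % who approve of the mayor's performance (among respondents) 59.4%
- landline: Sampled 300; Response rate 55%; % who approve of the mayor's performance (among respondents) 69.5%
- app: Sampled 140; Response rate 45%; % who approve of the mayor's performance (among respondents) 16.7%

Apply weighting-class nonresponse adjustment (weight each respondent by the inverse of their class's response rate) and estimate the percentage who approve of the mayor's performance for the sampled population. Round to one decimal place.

45.9%

Inverse-response-rate weighting restores each class to its sampled count, so class totals weight by n_sampled:
  mobile: 80 × 32.2 = 2576
  web: 220 × 22.4 = 4928
  mail: 240 × 59.4 = 14,256
  landline: 300 × 69.5 = 20,850
  app: 140 × 16.7 = 2338
Adjusted estimate = 44,948 / 980 = 45.8653 → 45.9%.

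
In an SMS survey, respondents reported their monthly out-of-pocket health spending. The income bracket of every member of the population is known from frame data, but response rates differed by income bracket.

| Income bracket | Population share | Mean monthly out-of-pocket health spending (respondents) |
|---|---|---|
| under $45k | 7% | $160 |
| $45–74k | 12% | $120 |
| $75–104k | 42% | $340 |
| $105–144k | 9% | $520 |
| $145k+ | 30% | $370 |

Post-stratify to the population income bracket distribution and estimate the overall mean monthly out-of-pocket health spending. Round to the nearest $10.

Each cell contributes population-share × respondent value:
  under $45k: 0.07 × 160 = 11.2
  $45–74k: 0.12 × 120 = 14.4
  $75–104k: 0.42 × 340 = 142.8
  $105–144k: 0.09 × 520 = 46.8
  $145k+: 0.3 × 370 = 111
Post-stratified estimate = 326.2 → $330.

$330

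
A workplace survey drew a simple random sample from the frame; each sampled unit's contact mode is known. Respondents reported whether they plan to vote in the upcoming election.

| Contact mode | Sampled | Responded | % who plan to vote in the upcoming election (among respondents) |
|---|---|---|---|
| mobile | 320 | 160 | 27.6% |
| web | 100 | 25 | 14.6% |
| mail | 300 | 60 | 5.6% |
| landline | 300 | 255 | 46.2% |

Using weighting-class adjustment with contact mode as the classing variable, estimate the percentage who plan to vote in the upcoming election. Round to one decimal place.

25.3%

Class response rates: mobile 160/320 = 50%, web 25/100 = 25%, mail 60/300 = 20%, landline 255/300 = 85%.
Inverse-response-rate weighting restores each class to its sampled count, so class totals weight by n_sampled:
  mobile: 320 × 27.6 = 8832
  web: 100 × 14.6 = 1460
  mail: 300 × 5.6 = 1680
  landline: 300 × 46.2 = 13,860
Adjusted estimate = 25,832 / 1,020 = 25.3255 → 25.3%.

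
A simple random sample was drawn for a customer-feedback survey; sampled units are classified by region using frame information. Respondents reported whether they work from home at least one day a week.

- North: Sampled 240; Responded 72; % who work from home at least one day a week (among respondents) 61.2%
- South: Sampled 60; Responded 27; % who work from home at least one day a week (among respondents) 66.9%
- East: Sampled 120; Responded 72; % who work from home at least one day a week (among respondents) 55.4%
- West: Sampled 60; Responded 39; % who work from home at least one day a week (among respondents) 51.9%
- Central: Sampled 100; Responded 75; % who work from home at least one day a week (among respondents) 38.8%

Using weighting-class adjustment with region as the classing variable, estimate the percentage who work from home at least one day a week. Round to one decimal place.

Class response rates: North 72/240 = 30%, South 27/60 = 45%, East 72/120 = 60%, West 39/60 = 65%, Central 75/100 = 75%.
Each respondent's weight = sampled/responded in their class; summing within a class gives n_sampled, so:
  North: 240 × 61.2 = 14,688
  South: 60 × 66.9 = 4014
  East: 120 × 55.4 = 6648
  West: 60 × 51.9 = 3114
  Central: 100 × 38.8 = 3880
Adjusted estimate = 32,344 / 580 = 55.7655 → 55.8%.

55.8%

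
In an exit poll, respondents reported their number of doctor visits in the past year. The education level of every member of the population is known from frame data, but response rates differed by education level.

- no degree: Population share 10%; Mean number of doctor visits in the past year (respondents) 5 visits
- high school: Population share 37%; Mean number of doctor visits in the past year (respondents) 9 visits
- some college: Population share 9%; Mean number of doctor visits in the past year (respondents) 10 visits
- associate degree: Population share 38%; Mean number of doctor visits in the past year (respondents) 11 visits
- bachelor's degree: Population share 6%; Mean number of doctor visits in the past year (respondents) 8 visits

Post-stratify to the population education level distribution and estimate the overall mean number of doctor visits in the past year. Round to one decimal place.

Each cell contributes population-share × respondent value:
  no degree: 0.1 × 5 = 0.5
  high school: 0.37 × 9 = 3.33
  some college: 0.09 × 10 = 0.9
  associate degree: 0.38 × 11 = 4.18
  bachelor's degree: 0.06 × 8 = 0.48
Post-stratified estimate = 9.39 → 9.4.

9.4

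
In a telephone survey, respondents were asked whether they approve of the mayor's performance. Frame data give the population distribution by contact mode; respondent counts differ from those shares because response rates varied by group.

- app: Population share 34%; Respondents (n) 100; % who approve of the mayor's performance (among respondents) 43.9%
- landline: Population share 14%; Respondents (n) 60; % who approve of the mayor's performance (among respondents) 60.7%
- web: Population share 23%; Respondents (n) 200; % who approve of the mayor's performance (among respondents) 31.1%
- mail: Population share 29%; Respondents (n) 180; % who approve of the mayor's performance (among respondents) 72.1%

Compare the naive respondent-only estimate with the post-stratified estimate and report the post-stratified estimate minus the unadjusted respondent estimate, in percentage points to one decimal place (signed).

Unadjusted (pooled respondent) estimate weights by respondent counts:
  (100/540)×43.9 + (60/540)×60.7 + (200/540)×31.1 + (180/540)×72.1 = 50.4259%
Reweighting by population contact mode shares:
  0.34×43.9 + 0.14×60.7 + 0.23×31.1 + 0.29×72.1 = 51.486%
Difference = 51.486 − 50.4259 = 1.0601 pp.

+1.1 percentage points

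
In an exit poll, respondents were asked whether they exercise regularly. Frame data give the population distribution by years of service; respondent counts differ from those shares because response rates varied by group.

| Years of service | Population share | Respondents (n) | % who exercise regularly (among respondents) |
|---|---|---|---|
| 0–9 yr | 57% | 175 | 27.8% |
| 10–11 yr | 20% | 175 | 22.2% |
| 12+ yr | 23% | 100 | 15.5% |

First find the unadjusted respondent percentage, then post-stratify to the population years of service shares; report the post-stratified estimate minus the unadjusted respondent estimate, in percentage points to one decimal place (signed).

Unadjusted (pooled respondent) estimate weights by respondent counts:
  (175/450)×27.8 + (175/450)×22.2 + (100/450)×15.5 = 22.8889%
Post-stratified estimate weights by population shares:
  0.57×27.8 + 0.2×22.2 + 0.23×15.5 = 23.851%
Difference = 23.851 − 22.8889 = 0.9621 pp.

+1.0 percentage points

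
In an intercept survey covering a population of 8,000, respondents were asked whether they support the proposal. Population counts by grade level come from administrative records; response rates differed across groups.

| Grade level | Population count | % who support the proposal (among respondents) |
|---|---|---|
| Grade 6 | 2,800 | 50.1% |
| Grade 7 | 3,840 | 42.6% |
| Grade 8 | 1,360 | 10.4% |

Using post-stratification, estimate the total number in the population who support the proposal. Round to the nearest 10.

3,180

Estimated count per cell = population count × respondent percentage:
  Grade 6: 2,800 × 50.1% = 1402.8
  Grade 7: 3,840 × 42.6% = 1635.84
  Grade 8: 1,360 × 10.4% = 141.44
Estimated total = 3180.08 → 3,180.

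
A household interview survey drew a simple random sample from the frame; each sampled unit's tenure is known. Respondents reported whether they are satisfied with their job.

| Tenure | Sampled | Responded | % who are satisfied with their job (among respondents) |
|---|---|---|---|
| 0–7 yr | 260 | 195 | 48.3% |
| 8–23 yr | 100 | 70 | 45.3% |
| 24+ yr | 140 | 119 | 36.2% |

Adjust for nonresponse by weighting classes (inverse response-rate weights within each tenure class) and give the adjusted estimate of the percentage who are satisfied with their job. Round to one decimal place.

44.3%

Class response rates: 0–7 yr 195/260 = 75%, 8–23 yr 70/100 = 70%, 24+ yr 119/140 = 85%.
With weight = n_sampled/n_responded per class, the weighted class total is n_sampled:
  0–7 yr: 260 × 48.3 = 12,558
  8–23 yr: 100 × 45.3 = 4530
  24+ yr: 140 × 36.2 = 5068
Adjusted estimate = 22,156 / 500 = 44.312 → 44.3%.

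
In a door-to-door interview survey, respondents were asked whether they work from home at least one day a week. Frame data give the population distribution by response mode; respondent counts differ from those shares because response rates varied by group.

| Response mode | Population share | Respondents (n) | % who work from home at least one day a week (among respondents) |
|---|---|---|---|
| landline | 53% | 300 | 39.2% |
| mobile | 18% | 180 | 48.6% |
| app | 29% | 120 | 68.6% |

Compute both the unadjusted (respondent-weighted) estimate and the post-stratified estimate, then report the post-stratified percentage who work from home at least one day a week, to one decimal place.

49.4%

Naive respondent-only estimate (weights = respondent counts):
  (300/600)×39.2 + (180/600)×48.6 + (120/600)×68.6 = 47.9%
Post-stratified estimate weights by population shares:
  0.53×39.2 + 0.18×48.6 + 0.29×68.6 = 49.418%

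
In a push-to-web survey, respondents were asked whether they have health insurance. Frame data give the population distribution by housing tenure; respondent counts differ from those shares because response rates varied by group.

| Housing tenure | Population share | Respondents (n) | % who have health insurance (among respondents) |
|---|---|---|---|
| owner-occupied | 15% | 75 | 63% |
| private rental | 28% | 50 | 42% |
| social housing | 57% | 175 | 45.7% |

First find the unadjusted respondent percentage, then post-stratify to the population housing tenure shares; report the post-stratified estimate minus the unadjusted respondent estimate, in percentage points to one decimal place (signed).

Without adjustment, the pooled respondent share is:
  (75/300)×63 + (50/300)×42 + (175/300)×45.7 = 49.4083%
Reweighting by population housing tenure shares:
  0.15×63 + 0.28×42 + 0.57×45.7 = 47.259%
Difference = 47.259 − 49.4083 = -2.1493 pp.

-2.1 percentage points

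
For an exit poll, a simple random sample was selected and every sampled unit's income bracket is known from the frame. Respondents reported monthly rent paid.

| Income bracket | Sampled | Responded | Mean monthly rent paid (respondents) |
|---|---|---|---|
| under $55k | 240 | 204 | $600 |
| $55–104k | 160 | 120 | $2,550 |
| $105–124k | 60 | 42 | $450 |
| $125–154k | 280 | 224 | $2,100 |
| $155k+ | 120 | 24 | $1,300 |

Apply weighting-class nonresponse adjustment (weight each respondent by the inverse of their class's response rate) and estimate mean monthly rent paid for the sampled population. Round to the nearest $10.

Response rates by class: under $55k 204/240 = 85%, $55–104k 120/160 = 75%, $105–124k 42/60 = 70%, $125–154k 224/280 = 80%, $155k+ 24/120 = 20%.
Inverse-response-rate weighting restores each class to its sampled count, so class totals weight by n_sampled:
  under $55k: 240 × 600 = 144,000
  $55–104k: 160 × 2550 = 408,000
  $105–124k: 60 × 450 = 27,000
  $125–154k: 280 × 2100 = 588,000
  $155k+: 120 × 1300 = 156,000
Adjusted estimate = 1,323,000 / 860 = 1538.37 → $1,540.

$1,540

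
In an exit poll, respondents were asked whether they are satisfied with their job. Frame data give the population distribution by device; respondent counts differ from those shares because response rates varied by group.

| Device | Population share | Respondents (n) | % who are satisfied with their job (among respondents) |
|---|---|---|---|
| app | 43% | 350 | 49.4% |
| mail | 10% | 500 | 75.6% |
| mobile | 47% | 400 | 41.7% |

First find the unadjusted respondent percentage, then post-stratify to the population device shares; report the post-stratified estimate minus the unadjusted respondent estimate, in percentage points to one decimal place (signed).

-9.0 percentage points

Unadjusted (pooled respondent) estimate weights by respondent counts:
  (350/1250)×49.4 + (500/1250)×75.6 + (400/1250)×41.7 = 57.416%
Post-stratified estimate weights by population shares:
  0.43×49.4 + 0.1×75.6 + 0.47×41.7 = 48.401%
Difference = 48.401 − 57.416 = -9.015 pp.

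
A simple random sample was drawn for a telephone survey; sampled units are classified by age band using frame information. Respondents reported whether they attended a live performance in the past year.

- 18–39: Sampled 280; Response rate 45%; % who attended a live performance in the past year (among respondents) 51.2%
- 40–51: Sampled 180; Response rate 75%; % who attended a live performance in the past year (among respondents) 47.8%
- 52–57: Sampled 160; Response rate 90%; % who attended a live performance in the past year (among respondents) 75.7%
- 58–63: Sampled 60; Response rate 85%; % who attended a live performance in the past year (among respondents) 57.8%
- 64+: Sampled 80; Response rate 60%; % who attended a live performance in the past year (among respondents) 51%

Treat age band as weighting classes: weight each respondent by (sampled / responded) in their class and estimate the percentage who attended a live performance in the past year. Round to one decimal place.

Inverse-response-rate weighting restores each class to its sampled count, so class totals weight by n_sampled:
  18–39: 280 × 51.2 = 14,336
  40–51: 180 × 47.8 = 8604
  52–57: 160 × 75.7 = 12,112
  58–63: 60 × 57.8 = 3468
  64+: 80 × 51 = 4080
Adjusted estimate = 42,600 / 760 = 56.0526 → 56.1%.

56.1%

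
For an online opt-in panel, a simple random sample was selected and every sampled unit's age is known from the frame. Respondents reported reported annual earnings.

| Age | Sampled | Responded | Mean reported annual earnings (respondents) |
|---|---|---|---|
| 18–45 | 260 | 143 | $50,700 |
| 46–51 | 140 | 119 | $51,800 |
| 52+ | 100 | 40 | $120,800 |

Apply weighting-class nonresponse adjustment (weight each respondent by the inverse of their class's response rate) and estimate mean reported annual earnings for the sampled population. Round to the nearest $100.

$65,000

Response rates by class: 18–45 143/260 = 55%, 46–51 119/140 = 85%, 52+ 40/100 = 40%.
With weight = n_sampled/n_responded per class, the weighted class total is n_sampled:
  18–45: 260 × 50,700 = 13,182,000
  46–51: 140 × 51,800 = 7,252,000
  52+: 100 × 120,800 = 12,080,000
Adjusted estimate = 32,514,000 / 500 = 65,028 → $65,000.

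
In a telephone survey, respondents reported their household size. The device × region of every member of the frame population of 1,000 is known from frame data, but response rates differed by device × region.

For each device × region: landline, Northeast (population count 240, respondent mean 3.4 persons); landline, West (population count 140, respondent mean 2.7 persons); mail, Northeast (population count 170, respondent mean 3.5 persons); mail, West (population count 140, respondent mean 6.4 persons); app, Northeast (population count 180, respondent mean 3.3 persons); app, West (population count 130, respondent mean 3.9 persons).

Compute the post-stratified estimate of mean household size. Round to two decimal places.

Weight each group's respondent value by its population share:
  landline, Northeast: (240/1,000) × 3.4 = 0.816
  landline, West: (140/1,000) × 2.7 = 0.378
  mail, Northeast: (170/1,000) × 3.5 = 0.595
  mail, West: (140/1,000) × 6.4 = 0.896
  app, Northeast: (180/1,000) × 3.3 = 0.594
  app, West: (130/1,000) × 3.9 = 0.507
Post-stratified estimate = 3.786 → 3.79.

3.79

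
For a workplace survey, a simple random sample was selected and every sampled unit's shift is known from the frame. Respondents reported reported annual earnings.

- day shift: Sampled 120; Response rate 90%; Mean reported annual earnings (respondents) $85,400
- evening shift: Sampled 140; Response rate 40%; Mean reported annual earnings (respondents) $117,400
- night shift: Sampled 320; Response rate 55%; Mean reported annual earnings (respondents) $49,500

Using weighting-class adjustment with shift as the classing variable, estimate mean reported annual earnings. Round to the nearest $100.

With weight = n_sampled/n_responded per class, the weighted class total is n_sampled:
  day shift: 120 × 85,400 = 10,248,000
  evening shift: 140 × 117,400 = 16,436,000
  night shift: 320 × 49,500 = 15,840,000
Adjusted estimate = 42,524,000 / 580 = 73317.2 → $73,300.

$73,300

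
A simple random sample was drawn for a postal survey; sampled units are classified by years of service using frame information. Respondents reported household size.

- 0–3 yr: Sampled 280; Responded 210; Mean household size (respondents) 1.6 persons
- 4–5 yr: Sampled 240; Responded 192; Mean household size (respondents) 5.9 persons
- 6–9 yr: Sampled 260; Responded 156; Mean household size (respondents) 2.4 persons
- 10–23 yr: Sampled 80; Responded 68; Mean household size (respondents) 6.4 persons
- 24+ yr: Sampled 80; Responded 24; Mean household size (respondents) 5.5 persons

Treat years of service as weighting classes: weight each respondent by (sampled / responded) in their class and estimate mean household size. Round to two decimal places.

Response rates by class: 0–3 yr 210/280 = 75%, 4–5 yr 192/240 = 80%, 6–9 yr 156/260 = 60%, 10–23 yr 68/80 = 85%, 24+ yr 24/80 = 30%.
With weight = n_sampled/n_responded per class, the weighted class total is n_sampled:
  0–3 yr: 280 × 1.6 = 448
  4–5 yr: 240 × 5.9 = 1416
  6–9 yr: 260 × 2.4 = 624
  10–23 yr: 80 × 6.4 = 512
  24+ yr: 80 × 5.5 = 440
Adjusted estimate = 3440 / 940 = 3.65957 → 3.66.

3.66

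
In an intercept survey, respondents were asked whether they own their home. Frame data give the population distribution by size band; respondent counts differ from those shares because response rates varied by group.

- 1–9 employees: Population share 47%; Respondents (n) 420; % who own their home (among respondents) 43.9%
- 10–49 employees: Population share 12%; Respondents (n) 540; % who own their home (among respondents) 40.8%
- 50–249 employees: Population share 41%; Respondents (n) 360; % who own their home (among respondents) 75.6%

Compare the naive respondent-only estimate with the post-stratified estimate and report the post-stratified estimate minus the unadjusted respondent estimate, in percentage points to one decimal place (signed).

Unadjusted (pooled respondent) estimate weights by respondent counts:
  (420/1320)×43.9 + (540/1320)×40.8 + (360/1320)×75.6 = 51.2773%
Reweighting by population size band shares:
  0.47×43.9 + 0.12×40.8 + 0.41×75.6 = 56.525%
Difference = 56.525 − 51.2773 = 5.2477 pp.

+5.2 percentage points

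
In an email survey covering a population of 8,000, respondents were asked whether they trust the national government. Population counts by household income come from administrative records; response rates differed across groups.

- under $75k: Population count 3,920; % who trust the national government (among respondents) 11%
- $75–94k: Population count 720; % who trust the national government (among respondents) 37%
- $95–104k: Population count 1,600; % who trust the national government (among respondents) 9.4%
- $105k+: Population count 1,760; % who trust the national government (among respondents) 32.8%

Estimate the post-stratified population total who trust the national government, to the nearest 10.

1,430

Each cell contributes its population count × the respondent rate:
  under $75k: 3,920 × 11% = 431.2
  $75–94k: 720 × 37% = 266.4
  $95–104k: 1,600 × 9.4% = 150.4
  $105k+: 1,760 × 32.8% = 577.28
Estimated total = 1425.28 → 1,430.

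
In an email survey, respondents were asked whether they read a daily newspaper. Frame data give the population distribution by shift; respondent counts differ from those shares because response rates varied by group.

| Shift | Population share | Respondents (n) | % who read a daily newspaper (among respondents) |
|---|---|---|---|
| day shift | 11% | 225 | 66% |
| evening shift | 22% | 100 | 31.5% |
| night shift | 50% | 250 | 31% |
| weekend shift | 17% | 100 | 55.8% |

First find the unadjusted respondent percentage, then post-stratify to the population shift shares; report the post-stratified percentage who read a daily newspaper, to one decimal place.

39.2%

Without adjustment, the pooled respondent share is:
  (225/675)×66 + (100/675)×31.5 + (250/675)×31 + (100/675)×55.8 = 46.4148%
Post-stratifying to population shares instead:
  0.11×66 + 0.22×31.5 + 0.5×31 + 0.17×55.8 = 39.176%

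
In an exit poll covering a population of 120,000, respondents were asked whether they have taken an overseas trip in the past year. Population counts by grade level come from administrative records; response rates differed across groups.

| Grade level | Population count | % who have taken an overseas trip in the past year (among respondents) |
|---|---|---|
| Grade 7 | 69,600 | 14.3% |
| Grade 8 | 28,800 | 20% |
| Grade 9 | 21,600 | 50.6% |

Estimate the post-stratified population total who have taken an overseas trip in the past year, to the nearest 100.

26,600

Estimated count per cell = population count × respondent percentage:
  Grade 7: 69,600 × 14.3% = 9952.8
  Grade 8: 28,800 × 20% = 5760
  Grade 9: 21,600 × 50.6% = 10929.6
Estimated total = 26642.4 → 26,600.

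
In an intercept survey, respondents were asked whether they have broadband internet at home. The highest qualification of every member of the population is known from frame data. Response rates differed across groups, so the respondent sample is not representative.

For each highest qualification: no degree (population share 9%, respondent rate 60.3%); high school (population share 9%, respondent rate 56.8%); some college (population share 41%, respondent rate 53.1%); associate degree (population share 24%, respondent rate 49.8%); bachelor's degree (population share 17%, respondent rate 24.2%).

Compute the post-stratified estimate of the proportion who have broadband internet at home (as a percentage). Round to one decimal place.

48.4%

Post-stratification weights by population share, not respondent share:
  no degree: 0.09 × 60.3 = 5.427
  high school: 0.09 × 56.8 = 5.112
  some college: 0.41 × 53.1 = 21.771
  associate degree: 0.24 × 49.8 = 11.952
  bachelor's degree: 0.17 × 24.2 = 4.114
Post-stratified estimate = 48.376 → 48.4%.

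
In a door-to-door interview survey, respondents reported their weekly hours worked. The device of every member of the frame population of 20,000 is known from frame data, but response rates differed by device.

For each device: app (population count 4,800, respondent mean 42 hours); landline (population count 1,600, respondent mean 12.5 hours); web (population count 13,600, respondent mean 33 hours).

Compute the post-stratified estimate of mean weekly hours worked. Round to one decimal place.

Weight each group's respondent value by its population share:
  app: (4,800/20,000) × 42 = 10.08
  landline: (1,600/20,000) × 12.5 = 1
  web: (13,600/20,000) × 33 = 22.44
Post-stratified estimate = 33.52 → 33.5.

33.5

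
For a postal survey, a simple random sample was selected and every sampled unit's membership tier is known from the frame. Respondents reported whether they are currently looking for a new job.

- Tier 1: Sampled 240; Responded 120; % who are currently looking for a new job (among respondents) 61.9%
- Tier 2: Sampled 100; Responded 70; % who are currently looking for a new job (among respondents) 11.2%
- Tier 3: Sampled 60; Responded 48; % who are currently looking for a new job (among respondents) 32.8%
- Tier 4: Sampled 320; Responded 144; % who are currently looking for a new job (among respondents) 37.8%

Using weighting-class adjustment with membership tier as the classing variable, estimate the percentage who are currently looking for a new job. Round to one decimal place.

Response rates by class: Tier 1 120/240 = 50%, Tier 2 70/100 = 70%, Tier 3 48/60 = 80%, Tier 4 144/320 = 45%.
With weight = n_sampled/n_responded per class, the weighted class total is n_sampled:
  Tier 1: 240 × 61.9 = 14,856
  Tier 2: 100 × 11.2 = 1120
  Tier 3: 60 × 32.8 = 1968
  Tier 4: 320 × 37.8 = 12,096
Adjusted estimate = 30,040 / 720 = 41.7222 → 41.7%.

41.7%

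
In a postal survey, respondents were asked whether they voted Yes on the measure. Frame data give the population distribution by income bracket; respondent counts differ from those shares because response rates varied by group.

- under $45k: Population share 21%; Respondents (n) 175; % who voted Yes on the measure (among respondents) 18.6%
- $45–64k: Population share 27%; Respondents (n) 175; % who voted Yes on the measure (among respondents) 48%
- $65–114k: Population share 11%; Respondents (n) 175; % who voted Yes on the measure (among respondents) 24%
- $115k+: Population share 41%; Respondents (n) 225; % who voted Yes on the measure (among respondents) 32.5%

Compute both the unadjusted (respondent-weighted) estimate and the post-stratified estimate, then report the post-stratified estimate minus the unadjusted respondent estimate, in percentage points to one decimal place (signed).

+1.9 percentage points

Without adjustment, the pooled respondent share is:
  (175/750)×18.6 + (175/750)×48 + (175/750)×24 + (225/750)×32.5 = 30.89%
Reweighting by population income bracket shares:
  0.21×18.6 + 0.27×48 + 0.11×24 + 0.41×32.5 = 32.831%
Difference = 32.831 − 30.89 = 1.941 pp.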